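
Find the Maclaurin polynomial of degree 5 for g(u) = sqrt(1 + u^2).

-u^4/8 + u^2/2 + 1

g(0) = 1
g′(0) = 0
g′′(0) = 1
g′′′(0) = 0
g^(4)(0) = -3
g^(5)(0) = 0
The Taylor polynomial is Σ g^(k)(0)/k! · u^k.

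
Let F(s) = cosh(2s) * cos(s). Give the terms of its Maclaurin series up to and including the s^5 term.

-7*s^4/24 + 3*s^2/2 + 1

Take the Cauchy product of the two expansions.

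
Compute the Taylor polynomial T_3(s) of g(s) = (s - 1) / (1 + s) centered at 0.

2*s^3 - 2*s^2 + 2*s - 1

Multiply each power in the prefactor through the base expansion.
[s^0] = -1;  [s^1] = 2;  [s^2] = -2;  [s^3] = 2.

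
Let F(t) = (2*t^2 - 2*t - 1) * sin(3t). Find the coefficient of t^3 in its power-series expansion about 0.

Shift and add copies of the series according to the polynomial's terms.
F(0) = 0
F′(0) = -3
F′′(0) = -12
F′′′(0) = 63
So c_3 = F′′′(0)/3! = 21/2.

21/2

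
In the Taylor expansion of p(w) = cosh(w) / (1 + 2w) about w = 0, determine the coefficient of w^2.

Multiply the two series term by term and collect like powers.
p(0) = 1
p′(0) = -2
p′′(0) = 9
So c_2 = p′′(0)/2! = 9/2.

9/2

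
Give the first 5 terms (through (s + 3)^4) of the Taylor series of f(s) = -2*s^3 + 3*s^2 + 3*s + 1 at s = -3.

-2*(s + 3)^3 + 21*(s + 3)^2 - 69*(s + 3) + 73

f(-3) = 73
f′(-3) = -69
f′′(-3) = 42
f′′′(-3) = -12
f^(4)(-3) = 0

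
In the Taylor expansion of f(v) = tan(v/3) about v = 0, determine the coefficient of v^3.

1/81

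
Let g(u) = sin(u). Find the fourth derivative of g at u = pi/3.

Use the known series and substitute for the argument.
From the series, [(u - pi/3)^4] g = sqrt(3)/48; multiply by 4! = 24 to get sqrt(3)/2.

sqrt(3)/2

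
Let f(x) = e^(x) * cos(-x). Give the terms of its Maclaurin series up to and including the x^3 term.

-x^3/3 + x + 1

Write out both Maclaurin series and multiply, keeping only the needed powers.
f(0) = 1
f′(0) = 1
f′′(0) = 0
f′′′(0) = -2
Then c_k = f^(k)(0)/k! gives each Taylor coefficient.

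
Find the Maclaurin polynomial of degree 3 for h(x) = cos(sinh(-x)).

1 - x^2/2

Let u equal the inner series; expand the outer function in u and truncate.
h(0) = 1
h′(0) = 0
h′′(0) = -1
h′′′(0) = 0
Then c_k = h^(k)(0)/k! gives each Taylor coefficient.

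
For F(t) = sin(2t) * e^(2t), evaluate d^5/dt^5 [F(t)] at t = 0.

-128

Multiply the two series term by term and collect like powers.
The coefficient of t^5 in the expansion is -16/15, so F^(5)(0) = 5! * (-16/15) = -128.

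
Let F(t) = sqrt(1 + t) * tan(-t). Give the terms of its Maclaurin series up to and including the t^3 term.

-5*t^3/24 - t^2/2 - t

Write out both Maclaurin series and multiply, keeping only the needed powers.
F(0) = 0
F′(0) = -1
F′′(0) = -1
F′′′(0) = -5/4
The Taylor polynomial is Σ F^(k)(0)/k! · t^k.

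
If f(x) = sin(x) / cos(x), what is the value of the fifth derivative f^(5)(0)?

Write the quotient as an unknown series and match coefficients against numerator = denominator · series.
From the series, [x^5] f = 2/15; multiply by 5! = 120 to get 16.

16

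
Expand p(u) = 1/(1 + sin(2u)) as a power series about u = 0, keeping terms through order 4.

Substitute the inner expansion into the outer series and collect powers.
[u^0] = 1;  [u^1] = -2;  [u^2] = 4;  [u^3] = -20/3;  [u^4] = 32/3.

32*u^4/3 - 20*u^3/3 + 4*u^2 - 2*u + 1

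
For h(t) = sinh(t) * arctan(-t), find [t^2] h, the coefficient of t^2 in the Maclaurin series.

Expand each factor separately, then convolve coefficients.
So c_2 = h′′(0)/2! = -1.

-1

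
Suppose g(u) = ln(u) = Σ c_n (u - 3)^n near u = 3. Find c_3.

Use the known series and substitute for the argument.
g(3) = ln(3)
g′(3) = 1/3
g′′(3) = -1/9
g′′′(3) = 2/27

1/81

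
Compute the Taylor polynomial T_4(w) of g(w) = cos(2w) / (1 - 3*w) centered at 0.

Expand 1/(denominator) as a geometric series and multiply by the numerator's series.

191*w^4/3 + 21*w^3 + 7*w^2 + 3*w + 1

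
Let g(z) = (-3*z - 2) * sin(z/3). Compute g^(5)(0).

Multiply each power in the prefactor through the base expansion.
From the series, [z^5] g = -1/14580; multiply by 5! = 120 to get -2/243.

-2/243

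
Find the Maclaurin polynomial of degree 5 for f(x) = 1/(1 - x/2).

x^5/32 + x^4/16 + x^3/8 + x^2/4 + x/2 + 1

Apply the Taylor formula c_k = f^(k)(a)/k!.
f(0) = 1
f′(0) = 1/2
f′′(0) = 1/2
f′′′(0) = 3/4
f^(4)(0) = 3/2
f^(5)(0) = 15/4
Then c_k = f^(k)(0)/k! gives each Taylor coefficient.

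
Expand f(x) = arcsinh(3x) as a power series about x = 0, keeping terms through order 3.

-9*x^3/2 + 3*x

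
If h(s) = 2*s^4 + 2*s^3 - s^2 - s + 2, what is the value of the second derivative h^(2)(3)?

Use the known series and substitute for the argument.
The coefficient of (s - 3)^2 in the expansion is 125, so h′′(3) = 2! * (125) = 250.

250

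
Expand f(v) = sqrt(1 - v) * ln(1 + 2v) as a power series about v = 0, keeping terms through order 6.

Multiply the two series term by term and collect like powers.
f(0) = 0
f′(0) = 2
f′′(0) = -6
f′′′(0) = 41/2
f^(4)(0) = -125
f^(5)(0) = 7789/8
f^(6)(0) = -77817/8
Dividing each by k! gives the coefficients c_0, ..., c_6.

-25939*v^6/1920 + 7789*v^5/960 - 125*v^4/24 + 41*v^3/12 - 3*v^2 + 2*v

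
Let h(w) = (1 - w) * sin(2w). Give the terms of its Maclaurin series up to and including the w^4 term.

Shift and add copies of the series according to the polynomial's terms.
h(0) = 0
h′(0) = 2
h′′(0) = -4
h′′′(0) = -8
h^(4)(0) = 32
Then c_k = h^(k)(0)/k! gives each Taylor coefficient.

4*w^4/3 - 4*w^3/3 - 2*w^2 + 2*w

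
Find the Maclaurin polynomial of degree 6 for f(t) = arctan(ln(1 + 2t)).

Substitute the inner expansion into the outer series and collect powers.
f(0) = 0
f′(0) = 2
f′′(0) = -4
f′′′(0) = 0
f^(4)(0) = 96
f^(5)(0) = -704
f^(6)(0) = -1920
Then c_k = f^(k)(0)/k! gives each Taylor coefficient.

-8*t^6/3 - 88*t^5/15 + 4*t^4 - 2*t^2 + 2*t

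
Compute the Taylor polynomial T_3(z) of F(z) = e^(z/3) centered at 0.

z^3/162 + z^2/18 + z/3 + 1

F(0) = 1
F′(0) = 1/3
F′′(0) = 1/9
F′′′(0) = 1/27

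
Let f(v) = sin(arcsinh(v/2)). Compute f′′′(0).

-1/4

Compose series: expand the inner function first, then feed it into the outer expansion.
The coefficient of v^3 in the expansion is -1/24, so f′′′(0) = 3! * (-1/24) = -1/4.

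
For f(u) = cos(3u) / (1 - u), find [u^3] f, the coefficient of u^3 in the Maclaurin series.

Write out both Maclaurin series and multiply, keeping only the needed powers.
[u^0] = 1;  [u^1] = 1;  [u^2] = -7/2;  [u^3] = -7/2.

-7/2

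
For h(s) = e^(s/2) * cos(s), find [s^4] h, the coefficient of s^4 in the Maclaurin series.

Write out both Maclaurin series and multiply, keeping only the needed powers.
[s^0] = 1;  [s^1] = 1/2;  [s^2] = -3/8;  [s^3] = -11/48;  [s^4] = -7/384.

-7/384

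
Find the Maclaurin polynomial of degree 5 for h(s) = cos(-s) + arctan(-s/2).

-s^5/160 + s^4/24 + s^3/24 - s^2/2 - s/2 + 1

Expand each term separately and add.
[s^0] = 1;  [s^1] = -1/2;  [s^2] = -1/2;  [s^3] = 1/24;  [s^4] = 1/24;  [s^5] = -1/160.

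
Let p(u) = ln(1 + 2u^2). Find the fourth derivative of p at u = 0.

From the series, [u^4] p = -2; multiply by 4! = 24 to get -48.

-48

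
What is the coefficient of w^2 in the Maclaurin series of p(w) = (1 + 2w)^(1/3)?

-4/9

p(0) = 1
p′(0) = 2/3
p′′(0) = -8/9
So c_2 = p′′(0)/2! = -4/9.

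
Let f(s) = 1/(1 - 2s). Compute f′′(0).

8

From the series, [s^2] f = 4; multiply by 2! = 2 to get 8.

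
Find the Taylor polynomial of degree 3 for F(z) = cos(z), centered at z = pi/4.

Use the known series and substitute for the argument.
[(z - pi/4)^0] = sqrt(2)/2;  [(z - pi/4)^1] = -sqrt(2)/2;  [(z - pi/4)^2] = -sqrt(2)/4;  [(z - pi/4)^3] = sqrt(2)/12.

sqrt(2)*(z - pi/4)^3/12 - sqrt(2)*(z - pi/4)^2/4 - sqrt(2)*(z - pi/4)/2 + sqrt(2)/2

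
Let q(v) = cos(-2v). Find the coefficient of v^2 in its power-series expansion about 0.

-2

Compute the successive derivatives at the expansion point and divide by k!.
[v^0] = 1;  [v^1] = 0;  [v^2] = -2.
So c_2 = q′′(0)/2! = -2.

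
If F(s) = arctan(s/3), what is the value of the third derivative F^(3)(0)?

-2/27

Differentiate repeatedly and evaluate at the center.
The coefficient of s^3 in the expansion is -1/81, so F′′′(0) = 3! * (-1/81) = -2/27.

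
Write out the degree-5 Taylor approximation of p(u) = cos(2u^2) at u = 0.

p(0) = 1
p′(0) = 0
p′′(0) = 0
p′′′(0) = 0
p^(4)(0) = -48
p^(5)(0) = 0

1 - 2*u^4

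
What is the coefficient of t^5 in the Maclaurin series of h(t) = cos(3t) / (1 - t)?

Multiply the two series term by term and collect like powers.
h(0) = 1
h′(0) = 1
h′′(0) = -7
h′′′(0) = -21
h^(4)(0) = -3
h^(5)(0) = -15
Then c_k = h^(k)(0)/k! gives each Taylor coefficient.

-1/8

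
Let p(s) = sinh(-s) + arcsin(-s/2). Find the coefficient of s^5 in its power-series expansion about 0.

-41/3840

Combine the two series term by term.
p(0) = 0
p′(0) = -3/2
p′′(0) = 0
p′′′(0) = -9/8
p^(4)(0) = 0
p^(5)(0) = -41/32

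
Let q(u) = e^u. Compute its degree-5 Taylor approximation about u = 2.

q(2) = e^(2)
q′(2) = e^(2)
q′′(2) = e^(2)
q′′′(2) = e^(2)
q^(4)(2) = e^(2)
q^(5)(2) = e^(2)

(u - 2)^5*e^(2)/120 + (u - 2)^4*e^(2)/24 + (u - 2)^3*e^(2)/6 + (u - 2)^2*e^(2)/2 + (u - 2)*e^(2) + e^(2)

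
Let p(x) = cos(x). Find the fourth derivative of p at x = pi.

-1

The coefficient of (x - pi)^4 in the expansion is -1/24, so p^(4)(pi) = 4! * (-1/24) = -1.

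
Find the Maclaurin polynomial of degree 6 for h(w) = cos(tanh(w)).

Substitute the inner expansion into the outer series and collect powers.
[w^0] = 1;  [w^1] = 0;  [w^2] = -1/2;  [w^3] = 0;  [w^4] = 3/8;  [w^5] = 0;  [w^6] = -59/240.

-59*w^6/240 + 3*w^4/8 - w^2/2 + 1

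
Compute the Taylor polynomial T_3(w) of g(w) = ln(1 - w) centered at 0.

-w^3/3 - w^2/2 - w

g(0) = 0
g′(0) = -1
g′′(0) = -1
g′′′(0) = -2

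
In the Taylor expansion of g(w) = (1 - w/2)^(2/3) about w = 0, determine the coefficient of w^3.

-1/162

Apply the Taylor formula c_k = f^(k)(a)/k!.
g(0) = 1
g′(0) = -1/3
g′′(0) = -1/18
g′′′(0) = -1/27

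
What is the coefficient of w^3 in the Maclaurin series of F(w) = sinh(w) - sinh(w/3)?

13/81

Expand each term separately and add.
F(0) = 0
F′(0) = 2/3
F′′(0) = 0
F′′′(0) = 26/27
So c_3 = F′′′(0)/3! = 13/81.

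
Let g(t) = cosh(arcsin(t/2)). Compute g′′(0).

1/4

Plug the Maclaurin series of the inner function into that of the outer and collect terms.
From the series, [t^2] g = 1/8; multiply by 2! = 2 to get 1/4.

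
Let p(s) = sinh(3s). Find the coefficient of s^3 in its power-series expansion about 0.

9/2

Compute the successive derivatives at the expansion point and divide by k!.
p(0) = 0
p′(0) = 3
p′′(0) = 0
p′′′(0) = 27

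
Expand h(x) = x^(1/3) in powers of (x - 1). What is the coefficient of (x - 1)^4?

h(1) = 1
h′(1) = 1/3
h′′(1) = -2/9
h′′′(1) = 10/27
h^(4)(1) = -80/81
So c_4 = h^(4)(1)/4! = -10/243.

-10/243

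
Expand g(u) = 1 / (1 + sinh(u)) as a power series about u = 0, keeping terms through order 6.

Write 1/(1+u) = 1 - u + u^2 - u^3 + ... and substitute the series for u.
g(0) = 1
g′(0) = -1
g′′(0) = 2
g′′′(0) = -7
g^(4)(0) = 32
g^(5)(0) = -181
g^(6)(0) = 1232

77*u^6/45 - 181*u^5/120 + 4*u^4/3 - 7*u^3/6 + u^2 - u + 1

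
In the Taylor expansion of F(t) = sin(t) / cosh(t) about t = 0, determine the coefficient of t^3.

-2/3

Write the quotient as an unknown series and match coefficients against numerator = denominator · series.
[t^0] = 0;  [t^1] = 1;  [t^2] = 0;  [t^3] = -2/3.
So c_3 = F′′′(0)/3! = -2/3.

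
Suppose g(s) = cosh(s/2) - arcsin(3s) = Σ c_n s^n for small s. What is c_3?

-9/2

Expand each term separately and add.
[s^0] = 1;  [s^1] = -3;  [s^2] = 1/8;  [s^3] = -9/2.
So c_3 = g′′′(0)/3! = -9/2.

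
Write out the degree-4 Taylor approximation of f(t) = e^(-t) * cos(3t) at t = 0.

Expand each factor separately, then convolve coefficients.

7*t^4/6 + 13*t^3/3 - 4*t^2 - t + 1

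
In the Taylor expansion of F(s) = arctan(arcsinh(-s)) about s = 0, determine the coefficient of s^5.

Let u equal the inner series; expand the outer function in u and truncate.

-53/120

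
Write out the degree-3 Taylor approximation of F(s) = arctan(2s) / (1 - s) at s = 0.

Use 1/(1 - r) = Σ r^k on the denominator, then take the Cauchy product.

-2*s^3/3 + 2*s^2 + 2*s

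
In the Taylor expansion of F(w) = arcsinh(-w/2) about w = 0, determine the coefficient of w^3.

Differentiate repeatedly and evaluate at the center.
So c_3 = F′′′(0)/3! = 1/48.

1/48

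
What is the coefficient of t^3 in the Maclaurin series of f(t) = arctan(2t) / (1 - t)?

-2/3

Expand each factor separately, then convolve coefficients.
[t^0] = 0;  [t^1] = 2;  [t^2] = 2;  [t^3] = -2/3.
So c_3 = f′′′(0)/3! = -2/3.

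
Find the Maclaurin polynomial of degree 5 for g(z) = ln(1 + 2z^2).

g(0) = 0
g′(0) = 0
g′′(0) = 4
g′′′(0) = 0
g^(4)(0) = -48
g^(5)(0) = 0

-2*z^4 + 2*z^2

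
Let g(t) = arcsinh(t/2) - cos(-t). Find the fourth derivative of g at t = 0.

-1

Combine the two series term by term.
From the series, [t^4] g = -1/24; multiply by 4! = 24 to get -1.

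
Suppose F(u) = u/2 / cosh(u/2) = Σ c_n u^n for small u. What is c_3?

Invert the denominator's series and multiply.
So c_3 = F′′′(0)/3! = -1/16.

-1/16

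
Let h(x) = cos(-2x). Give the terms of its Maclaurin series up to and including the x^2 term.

Compute the successive derivatives at the expansion point and divide by k!.
h(0) = 1
h′(0) = 0
h′′(0) = -4
Dividing each by k! gives the coefficients c_0, ..., c_2.

1 - 2*x^2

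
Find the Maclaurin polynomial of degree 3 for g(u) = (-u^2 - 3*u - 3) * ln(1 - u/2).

u^3 + 15*u^2/8 + 3*u/2

Multiply each power in the prefactor through the base expansion.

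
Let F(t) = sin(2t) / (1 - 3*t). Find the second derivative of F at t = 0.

Use 1/(1 - r) = Σ r^k on the denominator, then take the Cauchy product.
The coefficient of t^2 in the expansion is 6, so F′′(0) = 2! * (6) = 12.

12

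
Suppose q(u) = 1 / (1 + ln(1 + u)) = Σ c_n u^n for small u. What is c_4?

Expand as Σ (-1)^k u^k with u equal to the inner function's series.
So c_4 = q^(4)(0)/4! = 11/3.

11/3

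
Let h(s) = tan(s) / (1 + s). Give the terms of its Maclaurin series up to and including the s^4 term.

Take the Cauchy product of the two expansions.
h(0) = 0
h′(0) = 1
h′′(0) = -2
h′′′(0) = 8
h^(4)(0) = -32
Dividing each by k! gives the coefficients c_0, ..., c_4.

-4*s^4/3 + 4*s^3/3 - s^2 + s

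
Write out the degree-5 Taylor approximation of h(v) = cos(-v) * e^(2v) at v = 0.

Expand each factor separately, then convolve coefficients.

-19*v^5/60 - 7*v^4/24 + v^3/3 + 3*v^2/2 + 2*v + 1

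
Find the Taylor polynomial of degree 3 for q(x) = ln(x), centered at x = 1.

(x - 1)^3/3 - (x - 1)^2/2 + (x - 1)

Compute the successive derivatives at the expansion point and divide by k!.
q(1) = 0
q′(1) = 1
q′′(1) = -1
q′′′(1) = 2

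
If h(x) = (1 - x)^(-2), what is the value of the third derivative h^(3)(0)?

24

Compute the successive derivatives at the expansion point and divide by k!.
The coefficient of x^3 in the expansion is 4, so h′′′(0) = 3! * (4) = 24.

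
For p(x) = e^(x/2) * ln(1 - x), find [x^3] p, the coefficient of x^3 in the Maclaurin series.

-17/24

Multiply the two series term by term and collect like powers.
p(0) = 0
p′(0) = -1
p′′(0) = -2
p′′′(0) = -17/4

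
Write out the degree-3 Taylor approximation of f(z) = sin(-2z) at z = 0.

4*z^3/3 - 2*z

Compute the successive derivatives at the expansion point and divide by k!.
f(0) = 0
f′(0) = -2
f′′(0) = 0
f′′′(0) = 8
Then c_k = f^(k)(0)/k! gives each Taylor coefficient.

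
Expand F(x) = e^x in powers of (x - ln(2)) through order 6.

F(ln(2)) = 2
F′(ln(2)) = 2
F′′(ln(2)) = 2
F′′′(ln(2)) = 2
F^(4)(ln(2)) = 2
F^(5)(ln(2)) = 2
F^(6)(ln(2)) = 2
The Taylor polynomial is Σ F^(k)(ln(2))/k! · (x - ln(2))^k.

(x - ln(2))^6/360 + (x - ln(2))^5/60 + (x - ln(2))^4/12 + (x - ln(2))^3/3 + (x - ln(2))^2 + 2*(x - ln(2)) + 2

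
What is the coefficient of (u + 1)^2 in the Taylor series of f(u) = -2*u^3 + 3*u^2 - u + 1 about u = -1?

9

Differentiate repeatedly and evaluate at the center.
f(-1) = 7
f′(-1) = -13
f′′(-1) = 18
So c_2 = f′′(-1)/2! = 9.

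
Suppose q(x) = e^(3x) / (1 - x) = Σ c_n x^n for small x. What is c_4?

131/8

Write out both Maclaurin series and multiply, keeping only the needed powers.
q(0) = 1
q′(0) = 4
q′′(0) = 17
q′′′(0) = 78
q^(4)(0) = 393
So c_4 = q^(4)(0)/4! = 131/8.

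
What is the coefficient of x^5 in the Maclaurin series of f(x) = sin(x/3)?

1/29160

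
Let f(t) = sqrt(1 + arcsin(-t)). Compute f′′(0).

Plug the Maclaurin series of the inner function into that of the outer and collect terms.
From the series, [t^2] f = -1/8; multiply by 2! = 2 to get -1/4.

-1/4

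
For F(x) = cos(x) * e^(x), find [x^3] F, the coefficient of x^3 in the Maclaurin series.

Expand each factor separately, then convolve coefficients.
F(0) = 1
F′(0) = 1
F′′(0) = 0
F′′′(0) = -2

-1/3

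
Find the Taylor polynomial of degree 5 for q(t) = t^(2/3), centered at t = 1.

14*(t - 1)^5/729 - 7*(t - 1)^4/243 + 4*(t - 1)^3/81 - (t - 1)^2/9 + 2*(t - 1)/3 + 1

q(1) = 1
q′(1) = 2/3
q′′(1) = -2/9
q′′′(1) = 8/27
q^(4)(1) = -56/81
q^(5)(1) = 560/243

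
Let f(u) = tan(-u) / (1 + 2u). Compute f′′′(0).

Write out both Maclaurin series and multiply, keeping only the needed powers.
The coefficient of u^3 in the expansion is -13/3, so f′′′(0) = 3! * (-13/3) = -26.

-26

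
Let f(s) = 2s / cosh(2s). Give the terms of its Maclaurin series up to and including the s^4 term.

-4*s^3 + 2*s

Divide the numerator series by the denominator series (power-series long division).
[s^0] = 0;  [s^1] = 2;  [s^2] = 0;  [s^3] = -4;  [s^4] = 0.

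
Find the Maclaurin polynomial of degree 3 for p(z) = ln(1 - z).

-z^3/3 - z^2/2 - z

Apply the Taylor formula c_k = f^(k)(a)/k!.
p(0) = 0
p′(0) = -1
p′′(0) = -1
p′′′(0) = -2
Then c_k = p^(k)(0)/k! gives each Taylor coefficient.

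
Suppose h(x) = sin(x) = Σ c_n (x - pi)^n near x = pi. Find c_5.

c_5 = h^(5)(pi)/5! = -1/120.

-1/120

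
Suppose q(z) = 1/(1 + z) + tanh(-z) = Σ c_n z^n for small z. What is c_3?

-2/3

Add the two expansions coefficient-wise.
q(0) = 1
q′(0) = -2
q′′(0) = 2
q′′′(0) = -4
So c_3 = q′′′(0)/3! = -2/3.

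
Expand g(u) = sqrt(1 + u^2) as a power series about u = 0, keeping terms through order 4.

Differentiate repeatedly and evaluate at the center.
g(0) = 1
g′(0) = 0
g′′(0) = 1
g′′′(0) = 0
g^(4)(0) = -3
Then c_k = g^(k)(0)/k! gives each Taylor coefficient.

-u^4/8 + u^2/2 + 1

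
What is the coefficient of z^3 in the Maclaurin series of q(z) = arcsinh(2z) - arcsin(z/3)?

Combine the two series term by term.

-217/162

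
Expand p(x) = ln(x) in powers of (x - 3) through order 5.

Compute the successive derivatives at the expansion point and divide by k!.
[(x - 3)^0] = ln(3);  [(x - 3)^1] = 1/3;  [(x - 3)^2] = -1/18;  [(x - 3)^3] = 1/81;  [(x - 3)^4] = -1/324;  [(x - 3)^5] = 1/1215.

(x - 3)^5/1215 - (x - 3)^4/324 + (x - 3)^3/81 - (x - 3)^2/18 + (x - 3)/3 + ln(3)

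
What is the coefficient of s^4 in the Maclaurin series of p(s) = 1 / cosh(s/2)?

5/384

Write the quotient as an unknown series and match coefficients against numerator = denominator · series.
p(0) = 1
p′(0) = 0
p′′(0) = -1/4
p′′′(0) = 0
p^(4)(0) = 5/16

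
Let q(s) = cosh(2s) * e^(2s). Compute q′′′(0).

32

Multiply the two series term by term and collect like powers.
The coefficient of s^3 in the expansion is 16/3, so q′′′(0) = 3! * (16/3) = 32.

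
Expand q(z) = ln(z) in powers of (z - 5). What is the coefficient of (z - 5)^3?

q(5) = ln(5)
q′(5) = 1/5
q′′(5) = -1/25
q′′′(5) = 2/125
So c_3 = q′′′(5)/3! = 1/375.

1/375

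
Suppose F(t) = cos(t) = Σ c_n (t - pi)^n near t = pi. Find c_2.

F(pi) = -1
F′(pi) = 0
F′′(pi) = 1
So c_2 = F′′(pi)/2! = 1/2.

1/2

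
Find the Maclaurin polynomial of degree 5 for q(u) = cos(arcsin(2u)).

Compose series: expand the inner function first, then feed it into the outer expansion.
q(0) = 1
q′(0) = 0
q′′(0) = -4
q′′′(0) = 0
q^(4)(0) = -48
q^(5)(0) = 0

-2*u^4 - 2*u^2 + 1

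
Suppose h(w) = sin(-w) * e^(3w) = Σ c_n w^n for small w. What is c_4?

Write out both Maclaurin series and multiply, keeping only the needed powers.
[w^0] = 0;  [w^1] = -1;  [w^2] = -3;  [w^3] = -13/3;  [w^4] = -4.

-4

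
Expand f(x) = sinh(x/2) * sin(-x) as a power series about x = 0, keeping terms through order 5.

Expand each factor separately, then convolve coefficients.
[x^0] = 0;  [x^1] = 0;  [x^2] = -1/2;  [x^3] = 0;  [x^4] = 1/16;  [x^5] = 0.

x^4/16 - x^2/2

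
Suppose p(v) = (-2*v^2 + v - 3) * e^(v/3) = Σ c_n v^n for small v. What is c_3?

Shift and add copies of the series according to the polynomial's terms.
p(0) = -3
p′(0) = 0
p′′(0) = -11/3
p′′′(0) = -34/9
So c_3 = p′′′(0)/3! = -17/27.

-17/27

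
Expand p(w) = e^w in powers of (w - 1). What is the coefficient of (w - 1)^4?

Apply the Taylor formula c_k = f^(k)(a)/k!.
[(w - 1)^0] = e;  [(w - 1)^1] = e;  [(w - 1)^2] = e/2;  [(w - 1)^3] = e/6;  [(w - 1)^4] = e/24.
So c_4 = p^(4)(1)/4! = e/24.

e/24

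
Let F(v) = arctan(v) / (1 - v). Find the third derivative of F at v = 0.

4

Expand 1/(denominator) as a geometric series and multiply by the numerator's series.
From the series, [v^3] F = 2/3; multiply by 3! = 6 to get 4.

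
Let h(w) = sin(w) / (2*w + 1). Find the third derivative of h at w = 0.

Use 1/(1 - r) = Σ r^k on the denominator, then take the Cauchy product.
From the series, [w^3] h = 23/6; multiply by 3! = 6 to get 23.

23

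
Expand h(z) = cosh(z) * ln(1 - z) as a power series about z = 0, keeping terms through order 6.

-5*z^6/16 - 49*z^5/120 - z^4/2 - 5*z^3/6 - z^2/2 - z

Write out both Maclaurin series and multiply, keeping only the needed powers.
h(0) = 0
h′(0) = -1
h′′(0) = -1
h′′′(0) = -5
h^(4)(0) = -12
h^(5)(0) = -49
h^(6)(0) = -225
Dividing each by k! gives the coefficients c_0, ..., c_6.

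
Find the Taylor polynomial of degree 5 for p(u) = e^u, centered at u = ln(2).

(u - ln(2))^5/60 + (u - ln(2))^4/12 + (u - ln(2))^3/3 + (u - ln(2))^2 + 2*(u - ln(2)) + 2

Use the known series and substitute for the argument.
[(u - ln(2))^0] = 2;  [(u - ln(2))^1] = 2;  [(u - ln(2))^2] = 1;  [(u - ln(2))^3] = 1/3;  [(u - ln(2))^4] = 1/12;  [(u - ln(2))^5] = 1/60.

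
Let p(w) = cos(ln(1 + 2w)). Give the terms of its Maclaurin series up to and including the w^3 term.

Let u equal the inner series; expand the outer function in u and truncate.
p(0) = 1
p′(0) = 0
p′′(0) = -4
p′′′(0) = 24

4*w^3 - 2*w^2 + 1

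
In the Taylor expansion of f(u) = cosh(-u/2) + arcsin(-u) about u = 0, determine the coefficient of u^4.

Add the two expansions coefficient-wise.

1/384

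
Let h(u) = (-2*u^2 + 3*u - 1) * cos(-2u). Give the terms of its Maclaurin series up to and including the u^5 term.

Multiply each power in the prefactor through the base expansion.

2*u^5 + 10*u^4/3 - 6*u^3 + 3*u - 1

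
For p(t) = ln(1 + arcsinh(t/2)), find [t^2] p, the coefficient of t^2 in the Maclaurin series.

Let u equal the inner series; expand the outer function in u and truncate.
[t^0] = 0;  [t^1] = 1/2;  [t^2] = -1/8.
So c_2 = p′′(0)/2! = -1/8.

-1/8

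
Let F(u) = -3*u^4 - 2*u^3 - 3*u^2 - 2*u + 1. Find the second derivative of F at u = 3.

-366

The coefficient of (u - 3)^2 in the expansion is -183, so F′′(3) = 2! * (-183) = -366.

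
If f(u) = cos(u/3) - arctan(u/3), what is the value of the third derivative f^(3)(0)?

2/27

Combine the two series term by term.
From the series, [u^3] f = 1/81; multiply by 3! = 6 to get 2/27.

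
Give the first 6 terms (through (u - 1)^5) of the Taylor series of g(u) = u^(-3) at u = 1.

Differentiate repeatedly and evaluate at the center.

-21*(u - 1)^5 + 15*(u - 1)^4 - 10*(u - 1)^3 + 6*(u - 1)^2 - 3*(u - 1) + 1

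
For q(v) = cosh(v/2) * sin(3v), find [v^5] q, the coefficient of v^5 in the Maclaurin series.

Take the Cauchy product of the two expansions.
q(0) = 0
q′(0) = 3
q′′(0) = 0
q′′′(0) = -99/4
q^(4)(0) = 0
q^(5)(0) = 2823/16
Dividing each by k! gives the coefficients c_0, ..., c_5.

941/640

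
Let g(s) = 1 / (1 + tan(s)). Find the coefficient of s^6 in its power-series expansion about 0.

122/45

Write 1/(1+u) = 1 - u + u^2 - u^3 + ... and substitute the series for u.
g(0) = 1
g′(0) = -1
g′′(0) = 2
g′′′(0) = -8
g^(4)(0) = 40
g^(5)(0) = -256
g^(6)(0) = 1952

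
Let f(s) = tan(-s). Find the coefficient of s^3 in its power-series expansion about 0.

f(0) = 0
f′(0) = -1
f′′(0) = 0
f′′′(0) = -2

-1/3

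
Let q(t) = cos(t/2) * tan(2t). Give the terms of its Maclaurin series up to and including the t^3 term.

Expand each factor separately, then convolve coefficients.
q(0) = 0
q′(0) = 2
q′′(0) = 0
q′′′(0) = 29/2

29*t^3/12 + 2*t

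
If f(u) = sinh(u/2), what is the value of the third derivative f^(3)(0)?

1/8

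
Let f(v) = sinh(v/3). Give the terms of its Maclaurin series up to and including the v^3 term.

[v^0] = 0;  [v^1] = 1/3;  [v^2] = 0;  [v^3] = 1/162.

v^3/162 + v/3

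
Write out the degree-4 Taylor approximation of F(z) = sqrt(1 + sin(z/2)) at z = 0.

Compose series: expand the inner function first, then feed it into the outer expansion.
F(0) = 1
F′(0) = 1/4
F′′(0) = -1/16
F′′′(0) = -1/64
F^(4)(0) = 1/256

z^4/6144 - z^3/384 - z^2/32 + z/4 + 1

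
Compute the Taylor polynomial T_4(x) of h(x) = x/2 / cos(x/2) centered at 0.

x^3/16 + x/2

Divide the numerator series by the denominator series (power-series long division).
h(0) = 0
h′(0) = 1/2
h′′(0) = 0
h′′′(0) = 3/8
h^(4)(0) = 0
Dividing each by k! gives the coefficients c_0, ..., c_4.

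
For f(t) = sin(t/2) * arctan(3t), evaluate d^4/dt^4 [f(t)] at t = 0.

Expand each factor separately, then convolve coefficients.
The coefficient of t^4 in the expansion is -73/16, so f^(4)(0) = 4! * (-73/16) = -219/2.

-219/2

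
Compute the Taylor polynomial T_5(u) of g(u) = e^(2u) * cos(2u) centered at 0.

Write out both Maclaurin series and multiply, keeping only the needed powers.
g(0) = 1
g′(0) = 2
g′′(0) = 0
g′′′(0) = -16
g^(4)(0) = -64
g^(5)(0) = -128

-16*u^5/15 - 8*u^4/3 - 8*u^3/3 + 2*u + 1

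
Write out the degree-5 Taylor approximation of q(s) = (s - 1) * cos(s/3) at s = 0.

s^5/1944 - s^4/1944 - s^3/18 + s^2/18 + s - 1

Shift and add copies of the series according to the polynomial's terms.
q(0) = -1
q′(0) = 1
q′′(0) = 1/9
q′′′(0) = -1/3
q^(4)(0) = -1/81
q^(5)(0) = 5/81
Dividing each by k! gives the coefficients c_0, ..., c_5.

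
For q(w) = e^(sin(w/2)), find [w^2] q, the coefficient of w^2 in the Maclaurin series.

Compose series: expand the inner function first, then feed it into the outer expansion.
So c_2 = q′′(0)/2! = 1/8.

1/8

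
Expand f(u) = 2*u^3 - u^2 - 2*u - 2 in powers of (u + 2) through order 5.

[(u + 2)^0] = -18;  [(u + 2)^1] = 26;  [(u + 2)^2] = -13;  [(u + 2)^3] = 2;  [(u + 2)^4] = 0;  [(u + 2)^5] = 0.

2*(u + 2)^3 - 13*(u + 2)^2 + 26*(u + 2) - 18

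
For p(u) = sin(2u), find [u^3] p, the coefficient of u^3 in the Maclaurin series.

[u^0] = 0;  [u^1] = 2;  [u^2] = 0;  [u^3] = -4/3.

-4/3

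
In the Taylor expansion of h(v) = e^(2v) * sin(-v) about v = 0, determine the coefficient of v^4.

-1

Expand each factor separately, then convolve coefficients.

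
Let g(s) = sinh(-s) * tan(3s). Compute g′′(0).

-6

Take the Cauchy product of the two expansions.
From the series, [s^2] g = -3; multiply by 2! = 2 to get -6.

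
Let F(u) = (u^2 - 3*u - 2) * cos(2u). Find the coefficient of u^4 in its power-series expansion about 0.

Shift and add copies of the series according to the polynomial's terms.
[u^0] = -2;  [u^1] = -3;  [u^2] = 5;  [u^3] = 6;  [u^4] = -10/3.

-10/3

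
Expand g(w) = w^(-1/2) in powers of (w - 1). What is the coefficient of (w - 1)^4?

Apply the Taylor formula c_k = f^(k)(a)/k!.
g(1) = 1
g′(1) = -1/2
g′′(1) = 3/4
g′′′(1) = -15/8
g^(4)(1) = 105/16
So c_4 = g^(4)(1)/4! = 35/128.

35/128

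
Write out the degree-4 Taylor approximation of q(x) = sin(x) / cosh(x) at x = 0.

Divide the numerator series by the denominator series (power-series long division).
[x^0] = 0;  [x^1] = 1;  [x^2] = 0;  [x^3] = -2/3;  [x^4] = 0.

-2*x^3/3 + x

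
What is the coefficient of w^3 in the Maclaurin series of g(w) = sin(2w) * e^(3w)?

23/3

Take the Cauchy product of the two expansions.
g(0) = 0
g′(0) = 2
g′′(0) = 12
g′′′(0) = 46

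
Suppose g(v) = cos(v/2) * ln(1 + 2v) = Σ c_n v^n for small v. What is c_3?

29/12

Expand each factor separately, then convolve coefficients.
[v^0] = 0;  [v^1] = 2;  [v^2] = -2;  [v^3] = 29/12.
So c_3 = g′′′(0)/3! = 29/12.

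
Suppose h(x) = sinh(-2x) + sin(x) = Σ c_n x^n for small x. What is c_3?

-3/2

Expand each term separately and add.
h(0) = 0
h′(0) = -1
h′′(0) = 0
h′′′(0) = -9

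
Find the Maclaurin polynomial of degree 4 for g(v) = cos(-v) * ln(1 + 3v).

-18*v^4 + 15*v^3/2 - 9*v^2/2 + 3*v

Expand each factor separately, then convolve coefficients.
g(0) = 0
g′(0) = 3
g′′(0) = -9
g′′′(0) = 45
g^(4)(0) = -432
The Taylor polynomial is Σ g^(k)(0)/k! · v^k.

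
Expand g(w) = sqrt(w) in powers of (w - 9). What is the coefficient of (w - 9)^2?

[(w - 9)^0] = 3;  [(w - 9)^1] = 1/6;  [(w - 9)^2] = -1/216.

-1/216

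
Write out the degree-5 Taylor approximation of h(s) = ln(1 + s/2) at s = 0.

s^5/160 - s^4/64 + s^3/24 - s^2/8 + s/2

Compute the successive derivatives at the expansion point and divide by k!.
h(0) = 0
h′(0) = 1/2
h′′(0) = -1/4
h′′′(0) = 1/4
h^(4)(0) = -3/8
h^(5)(0) = 3/4
The Taylor polynomial is Σ h^(k)(0)/k! · s^k.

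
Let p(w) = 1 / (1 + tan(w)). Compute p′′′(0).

-8

Write 1/(1+u) = 1 - u + u^2 - u^3 + ... and substitute the series for u.
The coefficient of w^3 in the expansion is -4/3, so p′′′(0) = 3! * (-4/3) = -8.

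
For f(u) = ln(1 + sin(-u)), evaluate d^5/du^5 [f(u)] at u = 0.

Substitute the inner expansion into the outer series and collect powers.
From the series, [u^5] f = -1/24; multiply by 5! = 120 to get -5.

-5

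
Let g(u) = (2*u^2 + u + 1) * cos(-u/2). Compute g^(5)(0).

5/16

Distribute the polynomial across the series and collect like powers.
From the series, [u^5] g = 1/384; multiply by 5! = 120 to get 5/16.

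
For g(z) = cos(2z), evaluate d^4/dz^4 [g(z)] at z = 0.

16

Differentiate repeatedly and evaluate at the center.
The coefficient of z^4 in the expansion is 2/3, so g^(4)(0) = 4! * (2/3) = 16.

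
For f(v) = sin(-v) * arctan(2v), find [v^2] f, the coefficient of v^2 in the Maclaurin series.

Write out both Maclaurin series and multiply, keeping only the needed powers.

-2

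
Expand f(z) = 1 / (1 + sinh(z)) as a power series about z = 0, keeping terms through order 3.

Use the geometric series for the reciprocal, then substitute.
f(0) = 1
f′(0) = -1
f′′(0) = 2
f′′′(0) = -7

-7*z^3/6 + z^2 - z + 1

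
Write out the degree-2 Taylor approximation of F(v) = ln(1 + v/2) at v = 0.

-v^2/8 + v/2

F(0) = 0
F′(0) = 1/2
F′′(0) = -1/4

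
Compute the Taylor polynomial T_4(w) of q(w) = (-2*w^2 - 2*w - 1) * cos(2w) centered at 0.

10*w^4/3 + 4*w^3 - 2*w - 1

Distribute the polynomial across the series and collect like powers.
q(0) = -1
q′(0) = -2
q′′(0) = 0
q′′′(0) = 24
q^(4)(0) = 80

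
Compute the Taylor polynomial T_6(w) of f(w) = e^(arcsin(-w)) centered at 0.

Let u equal the inner series; expand the outer function in u and truncate.

17*w^6/144 - w^5/6 + 5*w^4/24 - w^3/3 + w^2/2 - w + 1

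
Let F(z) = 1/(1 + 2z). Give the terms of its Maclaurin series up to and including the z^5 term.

[z^0] = 1;  [z^1] = -2;  [z^2] = 4;  [z^3] = -8;  [z^4] = 16;  [z^5] = -32.

-32*z^5 + 16*z^4 - 8*z^3 + 4*z^2 - 2*z + 1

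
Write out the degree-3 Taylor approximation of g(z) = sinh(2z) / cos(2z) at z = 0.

16*z^3/3 + 2*z

Divide the numerator series by the denominator series (power-series long division).
[z^0] = 0;  [z^1] = 2;  [z^2] = 0;  [z^3] = 16/3.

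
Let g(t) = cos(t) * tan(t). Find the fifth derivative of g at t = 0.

Expand each factor separately, then convolve coefficients.
The coefficient of t^5 in the expansion is 1/120, so g^(5)(0) = 5! * (1/120) = 1.

1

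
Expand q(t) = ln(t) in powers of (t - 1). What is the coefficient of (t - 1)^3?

Differentiate repeatedly and evaluate at the center.
[(t - 1)^0] = 0;  [(t - 1)^1] = 1;  [(t - 1)^2] = -1/2;  [(t - 1)^3] = 1/3.
So c_3 = q′′′(1)/3! = 1/3.

1/3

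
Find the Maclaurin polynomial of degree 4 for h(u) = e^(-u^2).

h(0) = 1
h′(0) = 0
h′′(0) = -2
h′′′(0) = 0
h^(4)(0) = 12

u^4/2 - u^2 + 1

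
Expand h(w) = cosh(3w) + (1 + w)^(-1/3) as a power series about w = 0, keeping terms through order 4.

Expand each term separately and add.
h(0) = 2
h′(0) = -1/3
h′′(0) = 85/9
h′′′(0) = -28/27
h^(4)(0) = 6841/81

6841*w^4/1944 - 14*w^3/81 + 85*w^2/18 - w/3 + 2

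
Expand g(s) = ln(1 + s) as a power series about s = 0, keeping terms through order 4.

-s^4/4 + s^3/3 - s^2/2 + s

g(0) = 0
g′(0) = 1
g′′(0) = -1
g′′′(0) = 2
g^(4)(0) = -6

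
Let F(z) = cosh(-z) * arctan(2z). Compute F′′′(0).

Write out both Maclaurin series and multiply, keeping only the needed powers.
The coefficient of z^3 in the expansion is -5/3, so F′′′(0) = 3! * (-5/3) = -10.

-10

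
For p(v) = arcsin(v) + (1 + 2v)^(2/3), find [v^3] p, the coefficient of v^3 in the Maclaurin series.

Expand each term separately and add.
[v^0] = 1;  [v^1] = 7/3;  [v^2] = -4/9;  [v^3] = 91/162.

91/162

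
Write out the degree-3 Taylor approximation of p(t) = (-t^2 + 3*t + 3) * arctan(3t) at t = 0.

-30*t^3 + 9*t^2 + 9*t

Shift and add copies of the series according to the polynomial's terms.
p(0) = 0
p′(0) = 9
p′′(0) = 18
p′′′(0) = -180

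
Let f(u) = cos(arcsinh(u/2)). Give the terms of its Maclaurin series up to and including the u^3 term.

Compose series: expand the inner function first, then feed it into the outer expansion.
f(0) = 1
f′(0) = 0
f′′(0) = -1/4
f′′′(0) = 0

1 - u^2/8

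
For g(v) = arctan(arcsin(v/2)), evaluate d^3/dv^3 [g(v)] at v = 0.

-1/8

Let u equal the inner series; expand the outer function in u and truncate.
From the series, [v^3] g = -1/48; multiply by 3! = 6 to get -1/8.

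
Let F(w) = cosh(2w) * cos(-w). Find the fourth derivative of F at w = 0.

Expand each factor separately, then convolve coefficients.
From the series, [w^4] F = -7/24; multiply by 4! = 24 to get -7.

-7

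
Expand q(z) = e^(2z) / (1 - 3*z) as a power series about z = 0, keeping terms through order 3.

Multiply the numerator's expansion by the denominator's geometric series.

157*z^3/3 + 17*z^2 + 5*z + 1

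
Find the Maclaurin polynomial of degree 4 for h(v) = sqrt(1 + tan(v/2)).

-47*v^4/6144 + 11*v^3/384 - v^2/32 + v/4 + 1

Substitute the inner expansion into the outer series and collect powers.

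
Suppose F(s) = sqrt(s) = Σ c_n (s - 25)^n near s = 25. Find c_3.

1/50000

F(25) = 5
F′(25) = 1/10
F′′(25) = -1/500
F′′′(25) = 3/25000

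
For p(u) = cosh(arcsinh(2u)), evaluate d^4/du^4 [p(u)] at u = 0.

Substitute the inner expansion into the outer series and collect powers.
From the series, [u^4] p = -2; multiply by 4! = 24 to get -48.

-48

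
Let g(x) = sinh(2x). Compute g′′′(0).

8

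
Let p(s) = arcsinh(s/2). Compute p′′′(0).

-1/8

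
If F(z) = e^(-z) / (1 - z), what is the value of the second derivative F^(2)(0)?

Take the Cauchy product of the two expansions.
From the series, [z^2] F = 1/2; multiply by 2! = 2 to get 1.

1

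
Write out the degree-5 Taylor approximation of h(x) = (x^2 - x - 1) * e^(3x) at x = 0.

-9*x^5/10 - 27*x^4/8 - 6*x^3 - 13*x^2/2 - 4*x - 1

Distribute the polynomial across the series and collect like powers.
[x^0] = -1;  [x^1] = -4;  [x^2] = -13/2;  [x^3] = -6;  [x^4] = -27/8;  [x^5] = -9/10.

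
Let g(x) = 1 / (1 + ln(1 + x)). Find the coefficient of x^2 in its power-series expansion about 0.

Write 1/(1+u) = 1 - u + u^2 - u^3 + ... and substitute the series for u.
[x^0] = 1;  [x^1] = -1;  [x^2] = 3/2.

3/2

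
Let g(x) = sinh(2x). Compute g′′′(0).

8

Apply the Taylor formula c_k = f^(k)(a)/k!.
From the series, [x^3] g = 4/3; multiply by 3! = 6 to get 8.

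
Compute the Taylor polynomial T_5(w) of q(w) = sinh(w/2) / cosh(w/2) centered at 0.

w^5/240 - w^3/24 + w/2

Write the quotient as an unknown series and match coefficients against numerator = denominator · series.
q(0) = 0
q′(0) = 1/2
q′′(0) = 0
q′′′(0) = -1/4
q^(4)(0) = 0
q^(5)(0) = 1/2
Dividing each by k! gives the coefficients c_0, ..., c_5.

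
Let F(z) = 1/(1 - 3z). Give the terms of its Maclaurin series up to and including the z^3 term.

27*z^3 + 9*z^2 + 3*z + 1

F(0) = 1
F′(0) = 3
F′′(0) = 18
F′′′(0) = 162
The Taylor polynomial is Σ F^(k)(0)/k! · z^k.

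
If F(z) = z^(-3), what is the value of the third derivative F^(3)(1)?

-60

The coefficient of (z - 1)^3 in the expansion is -10, so F′′′(1) = 3! * (-10) = -60.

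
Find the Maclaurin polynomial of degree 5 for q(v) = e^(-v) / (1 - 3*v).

10447*v^5/60 + 1393*v^4/24 + 58*v^3/3 + 13*v^2/2 + 2*v + 1

Multiply the numerator's expansion by the denominator's geometric series.
q(0) = 1
q′(0) = 2
q′′(0) = 13
q′′′(0) = 116
q^(4)(0) = 1393
q^(5)(0) = 20894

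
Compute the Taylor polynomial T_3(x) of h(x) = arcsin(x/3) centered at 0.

x^3/162 + x/3

h(0) = 0
h′(0) = 1/3
h′′(0) = 0
h′′′(0) = 1/27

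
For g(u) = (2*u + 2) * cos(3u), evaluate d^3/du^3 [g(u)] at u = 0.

Distribute the polynomial across the series and collect like powers.
The coefficient of u^3 in the expansion is -9, so g′′′(0) = 3! * (-9) = -54.

-54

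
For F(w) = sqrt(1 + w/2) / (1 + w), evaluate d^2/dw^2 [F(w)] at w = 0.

23/16

Expand each factor separately, then convolve coefficients.
The coefficient of w^2 in the expansion is 23/32, so F′′(0) = 2! * (23/32) = 23/16.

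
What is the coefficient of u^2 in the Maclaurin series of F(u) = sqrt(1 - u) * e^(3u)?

23/8

Take the Cauchy product of the two expansions.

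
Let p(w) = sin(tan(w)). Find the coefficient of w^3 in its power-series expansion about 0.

1/6

Substitute the inner expansion into the outer series and collect powers.
p(0) = 0
p′(0) = 1
p′′(0) = 0
p′′′(0) = 1
Dividing each by k! gives the coefficients c_0, ..., c_3.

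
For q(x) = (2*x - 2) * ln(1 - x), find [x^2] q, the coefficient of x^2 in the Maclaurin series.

-1

Shift and add copies of the series according to the polynomial's terms.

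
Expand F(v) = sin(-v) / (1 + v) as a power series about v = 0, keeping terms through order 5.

Expand each factor separately, then convolve coefficients.
F(0) = 0
F′(0) = -1
F′′(0) = 2
F′′′(0) = -5
F^(4)(0) = 20
F^(5)(0) = -101
Dividing each by k! gives the coefficients c_0, ..., c_5.

-101*v^5/120 + 5*v^4/6 - 5*v^3/6 + v^2 - v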